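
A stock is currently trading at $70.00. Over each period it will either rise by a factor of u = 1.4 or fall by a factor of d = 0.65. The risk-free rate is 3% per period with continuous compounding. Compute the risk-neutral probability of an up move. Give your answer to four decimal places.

p = 0.5073

Risk-neutral probability p = (e^0.03 − 0.65)/(1.4 − 0.65) = 0.3805/0.7500 = 0.5073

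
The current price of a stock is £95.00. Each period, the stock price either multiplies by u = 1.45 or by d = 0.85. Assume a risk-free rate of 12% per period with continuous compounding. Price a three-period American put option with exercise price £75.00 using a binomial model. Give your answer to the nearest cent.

Risk-neutral probability p = (e^0.12 − 0.85)/(1.45 − 0.85) = 0.2775/0.6000 = 0.4625
Terminal stock prices: S_uuu = 289.6, S_uud = 169.8, S_udd = 99.52, S_ddd = 58.34
Terminal payoffs (K − S): max(-214.6, 0) = 0, max(-94.78, 0) = 0, max(-24.52, 0) = 0, max(16.66, 0) = 16.66
Node uu (S = 199.7): continuation = e^(−0.12)·[0.4625·0.0000 + 0.5375·0.0000] = 0.0000; exercise value = 0.0000 ≤ continuation, so V_uu = 0.0000
Node ud (S = 117.1): continuation = e^(−0.12)·[0.4625·0.0000 + 0.5375·0.0000] = 0.0000; exercise value = 0.0000 ≤ continuation, so V_ud = 0.0000
Node dd (S = 68.64): continuation = e^(−0.12)·[0.4625·0.0000 + 0.5375·16.6581] = 7.9413; exercise value = 6.3625 ≤ continuation, so V_dd = 7.9413
Node u (S = 137.8): continuation = e^(−0.12)·[0.4625·0.0000 + 0.5375·0.0000] = 0.0000; exercise value = 0.0000 ≤ continuation, so V_u = 0.0000
Node d (S = 80.75): continuation = e^(−0.12)·[0.4625·0.0000 + 0.5375·7.9413] = 3.7858; exercise value = 0.0000 ≤ continuation, so V_d = 3.7858
Node 0 (S = 95): continuation = e^(−0.12)·[0.4625·0.0000 + 0.5375·3.7858] = 1.8048; exercise value = 0.0000 ≤ continuation, so V_0 = 1.8048

£1.80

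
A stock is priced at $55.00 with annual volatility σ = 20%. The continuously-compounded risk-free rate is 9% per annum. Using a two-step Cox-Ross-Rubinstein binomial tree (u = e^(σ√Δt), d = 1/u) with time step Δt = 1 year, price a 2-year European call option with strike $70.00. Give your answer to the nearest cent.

$4.71

CRR parameters: u = e^(σ√Δt) = e^(0.2·√1) = 1.2214, d = 1/u = 0.8187
Per-period rate: rΔt = 0.09·1 = 0.09, so R = e^0.09 = 1.0942
Risk-neutral probability p = (e^0.09 − 0.8187)/(1.2214 − 0.8187) = 0.2754/0.4027 = 0.6840
Terminal stock prices: S_uu = 82.05, S_ud = 55, S_dd = 36.87
Terminal payoffs (S − K): max(12.05, 0) = 12.05, max(-15, 0) = 0, max(-33.13, 0) = 0
Node u (S = 67.18): V_u = e^(−0.09)·[0.6840·12.0504 + 0.3160·0.0000] = 7.5335
Node d (S = 45.03): V_d = e^(−0.09)·[0.6840·0.0000 + 0.3160·0.0000] = 0.0000
Node 0 (S = 55): V_0 = e^(−0.09)·[0.6840·7.5335 + 0.3160·0.0000] = 4.7097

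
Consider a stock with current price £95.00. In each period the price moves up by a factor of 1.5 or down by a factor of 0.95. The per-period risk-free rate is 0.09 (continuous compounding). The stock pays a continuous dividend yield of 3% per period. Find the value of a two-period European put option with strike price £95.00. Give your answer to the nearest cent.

£4.91

Per-period risk-free factor R = e^0.09 = 1.0942; dividend-adjusted growth = e^(0.09−0.03) = 1.0618.
Risk-neutral probability p = (1.0618 − 0.95)/(1.5 − 0.95) = 0.1118/0.5500 = 0.2033
Terminal stock prices: S_uu = 213.8, S_ud = 135.4, S_dd = 85.74
Terminal payoffs (K − S): max(-118.8, 0) = 0, max(-40.38, 0) = 0, max(9.263, 0) = 9.263
Node u (S = 142.5): V_u = e^(−0.09)·[0.2033·0.0000 + 0.7967·0.0000] = 0.0000
Node d (S = 90.25): V_d = e^(−0.09)·[0.2033·0.0000 + 0.7967·9.2625] = 6.7440
Node 0 (S = 95): V_0 = e^(−0.09)·[0.2033·0.0000 + 0.7967·6.7440] = 4.9102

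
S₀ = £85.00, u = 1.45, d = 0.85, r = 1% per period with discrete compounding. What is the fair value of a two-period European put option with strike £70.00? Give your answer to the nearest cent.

£4.53

Risk-neutral probability p = (1 + 0.01 − 0.85)/(1.45 − 0.85) = 0.1600/0.6000 = 0.2667
Terminal stock prices: S_uu = 178.7, S_ud = 104.8, S_dd = 61.41
Terminal payoffs (K − S): max(-108.7, 0) = 0, max(-34.76, 0) = 0, max(8.588, 0) = 8.588
Node u (S = 123.2): V_u = 1/1.01·[0.2667·0.0000 + 0.7333·0.0000] = 0.0000
Node d (S = 72.25): V_d = 1/1.01·[0.2667·0.0000 + 0.7333·8.5875] = 6.2351
Node 0 (S = 85): V_0 = 1/1.01·[0.2667·0.0000 + 0.7333·6.2351] = 4.5272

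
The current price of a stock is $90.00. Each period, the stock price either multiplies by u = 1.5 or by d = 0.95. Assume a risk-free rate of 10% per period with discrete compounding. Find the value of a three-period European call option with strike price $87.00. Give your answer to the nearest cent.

Risk-neutral probability p = (1 + 0.1 − 0.95)/(1.5 − 0.95) = 0.1500/0.5500 = 0.2727
Terminal stock prices: S_uuu = 303.8, S_uud = 192.4, S_udd = 121.8, S_ddd = 77.16
Terminal payoffs (S − K): max(216.8, 0) = 216.8, max(105.4, 0) = 105.4, max(34.84, 0) = 34.84, max(-9.836, 0) = 0
Node uu (S = 202.5): V_uu = 1/1.1·[0.2727·216.7500 + 0.7273·105.3750] = 123.4091
Node ud (S = 128.2): V_ud = 1/1.1·[0.2727·105.3750 + 0.7273·34.8375] = 49.1591
Node dd (S = 81.22): V_dd = 1/1.1·[0.2727·34.8375 + 0.7273·0.0000] = 8.6374
Node u (S = 135): V_u = 1/1.1·[0.2727·123.4091 + 0.7273·49.1591] = 63.0992
Node d (S = 85.5): V_d = 1/1.1·[0.2727·49.1591 + 0.7273·8.6374] = 17.8989
Node 0 (S = 90): V_0 = 1/1.1·[0.2727·63.0992 + 0.7273·17.8989] = 27.4784

$27.48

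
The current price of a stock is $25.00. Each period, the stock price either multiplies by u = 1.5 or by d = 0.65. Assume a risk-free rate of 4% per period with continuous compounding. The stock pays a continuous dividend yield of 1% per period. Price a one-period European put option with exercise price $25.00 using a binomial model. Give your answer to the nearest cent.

$4.64

Per-period risk-free factor R = e^0.04 = 1.0408; dividend-adjusted growth = e^(0.04−0.01) = 1.0305.
Risk-neutral probability p = (1.0305 − 0.65)/(1.5 − 0.65) = 0.3805/0.8500 = 0.4476
Terminal stock prices: S_u = 37.5, S_d = 16.25
Terminal payoffs (K − S): max(-12.5, 0) = 0, max(8.75, 0) = 8.75
Node 0 (S = 25): V_0 = e^(−0.04)·[0.4476·0.0000 + 0.5524·8.7500] = 4.6440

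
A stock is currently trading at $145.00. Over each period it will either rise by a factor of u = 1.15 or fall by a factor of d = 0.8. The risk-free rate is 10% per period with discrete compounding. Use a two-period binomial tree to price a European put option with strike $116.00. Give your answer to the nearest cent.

Risk-neutral probability p = (1 + 0.1 − 0.8)/(1.15 − 0.8) = 0.3000/0.3500 = 0.8571
Terminal stock prices: S_uu = 191.8, S_ud = 133.4, S_dd = 92.8
Terminal payoffs (K − S): max(-75.76, 0) = 0, max(-17.4, 0) = 0, max(23.2, 0) = 23.2
Node u (S = 166.8): V_u = 1/1.1·[0.8571·0.0000 + 0.1429·0.0000] = 0.0000
Node d (S = 116): V_d = 1/1.1·[0.8571·0.0000 + 0.1429·23.2000] = 3.0130
Node 0 (S = 145): V_0 = 1/1.1·[0.8571·0.0000 + 0.1429·3.0130] = 0.3913

$0.39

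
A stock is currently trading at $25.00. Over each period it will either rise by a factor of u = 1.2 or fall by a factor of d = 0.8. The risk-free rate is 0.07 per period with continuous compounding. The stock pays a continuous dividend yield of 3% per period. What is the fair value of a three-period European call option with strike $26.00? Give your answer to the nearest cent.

Per-period risk-free factor R = e^0.07 = 1.0725; dividend-adjusted growth = e^(0.07−0.03) = 1.0408.
Risk-neutral probability p = (1.0408 − 0.8)/(1.2 − 0.8) = 0.2408/0.4000 = 0.6020
Terminal stock prices: S_uuu = 43.2, S_uud = 28.8, S_udd = 19.2, S_ddd = 12.8
Terminal payoffs (S − K): max(17.2, 0) = 17.2, max(2.8, 0) = 2.8, max(-6.8, 0) = 0, max(-13.2, 0) = 0
Node uu (S = 36): V_uu = e^(−0.07)·[0.6020·17.2000 + 0.3980·2.8000] = 10.6938
Node ud (S = 24): V_ud = e^(−0.07)·[0.6020·2.8000 + 0.3980·0.0000] = 1.5717
Node dd (S = 16): V_dd = e^(−0.07)·[0.6020·0.0000 + 0.3980·0.0000] = 0.0000
Node u (S = 30): V_u = e^(−0.07)·[0.6020·10.6938 + 0.3980·1.5717] = 6.5859
Node d (S = 20): V_d = e^(−0.07)·[0.6020·1.5717 + 0.3980·0.0000] = 0.8822
Node 0 (S = 25): V_0 = e^(−0.07)·[0.6020·6.5859 + 0.3980·0.8822] = 4.0242

$4.02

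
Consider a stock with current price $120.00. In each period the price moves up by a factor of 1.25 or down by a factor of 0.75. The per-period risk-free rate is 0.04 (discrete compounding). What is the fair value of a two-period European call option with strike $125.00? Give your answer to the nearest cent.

Risk-neutral probability p = (1 + 0.04 − 0.75)/(1.25 − 0.75) = 0.2900/0.5000 = 0.5800
Terminal stock prices: S_uu = 187.5, S_ud = 112.5, S_dd = 67.5
Terminal payoffs (S − K): max(62.5, 0) = 62.5, max(-12.5, 0) = 0, max(-57.5, 0) = 0
Node u (S = 150): V_u = 1/1.04·[0.5800·62.5000 + 0.4200·0.0000] = 34.8558
Node d (S = 90): V_d = 1/1.04·[0.5800·0.0000 + 0.4200·0.0000] = 0.0000
Node 0 (S = 120): V_0 = 1/1.04·[0.5800·34.8558 + 0.4200·0.0000] = 19.4388

$19.44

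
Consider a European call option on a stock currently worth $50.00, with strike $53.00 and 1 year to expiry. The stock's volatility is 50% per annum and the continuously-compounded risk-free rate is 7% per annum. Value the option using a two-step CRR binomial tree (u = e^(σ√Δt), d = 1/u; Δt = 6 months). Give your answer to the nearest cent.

$9.63

CRR parameters: u = e^(σ√Δt) = e^(0.5·√0.5) = 1.4241, d = 1/u = 0.7022
Per-period rate: rΔt = 0.07·0.5 = 0.035, so R = e^0.035 = 1.0356
Risk-neutral probability p = (e^0.035 − 0.7022)/(1.4241 − 0.7022) = 0.3334/0.7219 = 0.4619
Terminal stock prices: S_uu = 101.4, S_ud = 50, S_dd = 24.65
Terminal payoffs (S − K): max(48.41, 0) = 48.41, max(-3, 0) = 0, max(-28.35, 0) = 0
Node u (S = 71.21): V_u = e^(−0.035)·[0.4619·48.4057 + 0.5381·0.0000] = 21.5878
Node d (S = 35.11): V_d = e^(−0.035)·[0.4619·0.0000 + 0.5381·0.0000] = 0.0000
Node 0 (S = 50): V_0 = e^(−0.035)·[0.4619·21.5878 + 0.5381·0.0000] = 9.6276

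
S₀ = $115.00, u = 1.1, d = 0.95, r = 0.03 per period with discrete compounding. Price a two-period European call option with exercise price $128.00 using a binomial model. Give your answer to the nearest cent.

Risk-neutral probability p = (1 + 0.03 − 0.95)/(1.1 − 0.95) = 0.0800/0.1500 = 0.5333
Terminal stock prices: S_uu = 139.2, S_ud = 120.2, S_dd = 103.8
Terminal payoffs (S − K): max(11.15, 0) = 11.15, max(-7.825, 0) = 0, max(-24.21, 0) = 0
Node u (S = 126.5): V_u = 1/1.03·[0.5333·11.1500 + 0.4667·0.0000] = 5.7735
Node d (S = 109.2): V_d = 1/1.03·[0.5333·0.0000 + 0.4667·0.0000] = 0.0000
Node 0 (S = 115): V_0 = 1/1.03·[0.5333·5.7735 + 0.4667·0.0000] = 2.9895

$2.99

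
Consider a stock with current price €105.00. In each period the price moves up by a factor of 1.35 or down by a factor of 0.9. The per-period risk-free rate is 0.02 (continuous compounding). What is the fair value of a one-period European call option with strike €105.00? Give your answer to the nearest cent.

€9.62

Risk-neutral probability p = (e^0.02 − 0.9)/(1.35 − 0.9) = 0.1202/0.4500 = 0.2671
Terminal stock prices: S_u = 141.8, S_d = 94.5
Terminal payoffs (S − K): max(36.75, 0) = 36.75, max(-10.5, 0) = 0
Node 0 (S = 105): V_0 = e^(−0.02)·[0.2671·36.7500 + 0.7329·0.0000] = 9.6221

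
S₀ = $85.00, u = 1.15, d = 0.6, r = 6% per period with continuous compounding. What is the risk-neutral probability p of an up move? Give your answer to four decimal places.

p = 0.8397

Risk-neutral probability p = (e^0.06 − 0.6)/(1.15 − 0.6) = 0.4618/0.5500 = 0.8397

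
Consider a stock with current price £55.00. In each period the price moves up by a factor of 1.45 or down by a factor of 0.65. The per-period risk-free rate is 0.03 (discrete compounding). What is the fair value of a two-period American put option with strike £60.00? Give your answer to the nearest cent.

Risk-neutral probability p = (1 + 0.03 − 0.65)/(1.45 − 0.65) = 0.3800/0.8000 = 0.4750
Terminal stock prices: S_uu = 115.6, S_ud = 51.84, S_dd = 23.24
Terminal payoffs (K − S): max(-55.64, 0) = 0, max(8.163, 0) = 8.163, max(36.76, 0) = 36.76
Node u (S = 79.75): continuation = 1/1.03·[0.4750·0.0000 + 0.5250·8.1625] = 4.1605; exercise value = 0.0000 ≤ continuation, so V_u = 4.1605
Node d (S = 35.75): continuation = 1/1.03·[0.4750·8.1625 + 0.5250·36.7625] = 22.5024; exercise value = 24.2500 > continuation, so V_d = 24.2500 (exercise)
Node 0 (S = 55): continuation = 1/1.03·[0.4750·4.1605 + 0.5250·24.2500] = 14.2791; exercise value = 5.0000 ≤ continuation, so V_0 = 14.2791

£14.28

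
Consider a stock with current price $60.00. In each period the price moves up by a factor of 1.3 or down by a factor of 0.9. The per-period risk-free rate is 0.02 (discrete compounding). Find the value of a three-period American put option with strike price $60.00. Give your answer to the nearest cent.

Risk-neutral probability p = (1 + 0.02 − 0.9)/(1.3 − 0.9) = 0.1200/0.4000 = 0.3000
Terminal stock prices: S_uuu = 131.8, S_uud = 91.26, S_udd = 63.18, S_ddd = 43.74
Terminal payoffs (K − S): max(-71.82, 0) = 0, max(-31.26, 0) = 0, max(-3.18, 0) = 0, max(16.26, 0) = 16.26
Node uu (S = 101.4): continuation = 1/1.02·[0.3000·0.0000 + 0.7000·0.0000] = 0.0000; exercise value = 0.0000 ≤ continuation, so V_uu = 0.0000
Node ud (S = 70.2): continuation = 1/1.02·[0.3000·0.0000 + 0.7000·0.0000] = 0.0000; exercise value = 0.0000 ≤ continuation, so V_ud = 0.0000
Node dd (S = 48.6): continuation = 1/1.02·[0.3000·0.0000 + 0.7000·16.2600] = 11.1588; exercise value = 11.4000 > continuation, so V_dd = 11.4000 (exercise)
Node u (S = 78): continuation = 1/1.02·[0.3000·0.0000 + 0.7000·0.0000] = 0.0000; exercise value = 0.0000 ≤ continuation, so V_u = 0.0000
Node d (S = 54): continuation = 1/1.02·[0.3000·0.0000 + 0.7000·11.4000] = 7.8235; exercise value = 6.0000 ≤ continuation, so V_d = 7.8235
Node 0 (S = 60): continuation = 1/1.02·[0.3000·0.0000 + 0.7000·7.8235] = 5.3691; exercise value = 0.0000 ≤ continuation, so V_0 = 5.3691

$5.37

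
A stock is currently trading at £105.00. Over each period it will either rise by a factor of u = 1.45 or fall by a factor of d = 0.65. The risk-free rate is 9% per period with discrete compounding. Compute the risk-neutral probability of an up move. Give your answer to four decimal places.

Risk-neutral probability p = (1 + 0.09 − 0.65)/(1.45 − 0.65) = 0.4400/0.8000 = 0.5500

p = 0.5500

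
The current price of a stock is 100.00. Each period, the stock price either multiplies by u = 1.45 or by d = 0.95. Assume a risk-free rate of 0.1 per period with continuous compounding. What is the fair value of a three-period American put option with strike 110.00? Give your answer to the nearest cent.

Risk-neutral probability p = (e^0.1 − 0.95)/(1.45 − 0.95) = 0.1552/0.5000 = 0.3103
Terminal stock prices: S_uuu = 304.9, S_uud = 199.7, S_udd = 130.9, S_ddd = 85.74
Terminal payoffs (K − S): max(-194.9, 0) = 0, max(-89.74, 0) = 0, max(-20.86, 0) = 0, max(24.26, 0) = 24.26
Node uu (S = 210.2): continuation = e^(−0.1)·[0.3103·0.0000 + 0.6897·0.0000] = 0.0000; exercise value = 0.0000 ≤ continuation, so V_uu = 0.0000
Node ud (S = 137.8): continuation = e^(−0.1)·[0.3103·0.0000 + 0.6897·0.0000] = 0.0000; exercise value = 0.0000 ≤ continuation, so V_ud = 0.0000
Node dd (S = 90.25): continuation = e^(−0.1)·[0.3103·0.0000 + 0.6897·24.2625] = 15.1405; exercise value = 19.7500 > continuation, so V_dd = 19.7500 (exercise)
Node u (S = 145): continuation = e^(−0.1)·[0.3103·0.0000 + 0.6897·0.0000] = 0.0000; exercise value = 0.0000 ≤ continuation, so V_u = 0.0000
Node d (S = 95): continuation = e^(−0.1)·[0.3103·0.0000 + 0.6897·19.7500] = 12.3246; exercise value = 15.0000 > continuation, so V_d = 15.0000 (exercise)
Node 0 (S = 100): continuation = e^(−0.1)·[0.3103·0.0000 + 0.6897·15.0000] = 9.3604; exercise value = 10.0000 > continuation, so V_0 = 10.0000 (exercise)

10.00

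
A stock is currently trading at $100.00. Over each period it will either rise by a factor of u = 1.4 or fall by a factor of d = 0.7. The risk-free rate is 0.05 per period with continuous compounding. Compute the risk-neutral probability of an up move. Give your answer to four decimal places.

p = 0.5018

Risk-neutral probability p = (e^0.05 − 0.7)/(1.4 − 0.7) = 0.3513/0.7000 = 0.5018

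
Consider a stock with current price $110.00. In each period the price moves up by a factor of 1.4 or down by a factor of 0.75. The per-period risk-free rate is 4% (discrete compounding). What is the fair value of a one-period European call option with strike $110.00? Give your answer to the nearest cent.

$18.88

Risk-neutral probability p = (1 + 0.04 − 0.75)/(1.4 − 0.75) = 0.2900/0.6500 = 0.4462
Terminal stock prices: S_u = 154, S_d = 82.5
Terminal payoffs (S − K): max(44, 0) = 44, max(-27.5, 0) = 0
Node 0 (S = 110): V_0 = 1/1.04·[0.4462·44.0000 + 0.5538·0.0000] = 18.8757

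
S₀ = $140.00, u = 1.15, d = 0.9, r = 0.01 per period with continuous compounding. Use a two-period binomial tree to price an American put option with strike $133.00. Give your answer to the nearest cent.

Risk-neutral probability p = (e^0.01 − 0.9)/(1.15 − 0.9) = 0.1101/0.2500 = 0.4402
Terminal stock prices: S_uu = 185.1, S_ud = 144.9, S_dd = 113.4
Terminal payoffs (K − S): max(-52.15, 0) = 0, max(-11.9, 0) = 0, max(19.6, 0) = 19.6
Node u (S = 161): continuation = e^(−0.01)·[0.4402·0.0000 + 0.5598·0.0000] = 0.0000; exercise value = 0.0000 ≤ continuation, so V_u = 0.0000
Node d (S = 126): continuation = e^(−0.01)·[0.4402·0.0000 + 0.5598·19.6000] = 10.8629; exercise value = 7.0000 ≤ continuation, so V_d = 10.8629
Node 0 (S = 140): continuation = e^(−0.01)·[0.4402·0.0000 + 0.5598·10.8629] = 6.0205; exercise value = 0.0000 ≤ continuation, so V_0 = 6.0205

$6.02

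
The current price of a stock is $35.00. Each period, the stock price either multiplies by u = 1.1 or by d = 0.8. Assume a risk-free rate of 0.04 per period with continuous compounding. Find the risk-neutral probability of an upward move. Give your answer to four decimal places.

p = 0.8027

Risk-neutral probability p = (e^0.04 − 0.8)/(1.1 − 0.8) = 0.2408/0.3000 = 0.8027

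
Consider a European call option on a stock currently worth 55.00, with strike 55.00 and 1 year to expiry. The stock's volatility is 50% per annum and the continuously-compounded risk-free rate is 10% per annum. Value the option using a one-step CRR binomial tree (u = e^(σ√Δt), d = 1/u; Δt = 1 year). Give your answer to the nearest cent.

CRR parameters: u = e^(σ√Δt) = e^(0.5·√1) = 1.6487, d = 1/u = 0.6065
Per-period rate: rΔt = 0.1·1 = 0.1, so R = e^0.1 = 1.1052
Risk-neutral probability p = (e^0.1 − 0.6065)/(1.6487 − 0.6065) = 0.4986/1.0422 = 0.4785
Terminal stock prices: S_u = 90.68, S_d = 33.36
Terminal payoffs (S − K): max(35.68, 0) = 35.68, max(-21.64, 0) = 0
Node 0 (S = 55): V_0 = e^(−0.1)·[0.4785·35.6797 + 0.5215·0.0000] = 15.4466

15.45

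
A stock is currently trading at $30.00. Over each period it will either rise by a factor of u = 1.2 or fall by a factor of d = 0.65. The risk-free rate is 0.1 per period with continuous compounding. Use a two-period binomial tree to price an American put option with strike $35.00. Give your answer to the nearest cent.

Risk-neutral probability p = (e^0.1 − 0.65)/(1.2 − 0.65) = 0.4552/0.5500 = 0.8276
Terminal stock prices: S_uu = 43.2, S_ud = 23.4, S_dd = 12.68
Terminal payoffs (K − S): max(-8.2, 0) = 0, max(11.6, 0) = 11.6, max(22.32, 0) = 22.32
Node u (S = 36): continuation = e^(−0.1)·[0.8276·0.0000 + 0.1724·11.6000] = 1.8097; exercise value = 0.0000 ≤ continuation, so V_u = 1.8097
Node d (S = 19.5): continuation = e^(−0.1)·[0.8276·11.6000 + 0.1724·22.3250] = 12.1693; exercise value = 15.5000 > continuation, so V_d = 15.5000 (exercise)
Node 0 (S = 30): continuation = e^(−0.1)·[0.8276·1.8097 + 0.1724·15.5000] = 3.7733; exercise value = 5.0000 > continuation, so V_0 = 5.0000 (exercise)

$5.00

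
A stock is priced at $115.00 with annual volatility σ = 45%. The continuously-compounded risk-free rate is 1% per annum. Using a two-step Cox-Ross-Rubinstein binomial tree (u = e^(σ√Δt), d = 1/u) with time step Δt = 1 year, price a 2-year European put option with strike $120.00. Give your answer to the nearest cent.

CRR parameters: u = e^(σ√Δt) = e^(0.45·√1) = 1.5683, d = 1/u = 0.6376
Per-period rate: rΔt = 0.01·1 = 0.01, so R = e^0.01 = 1.0101
Risk-neutral probability p = (e^0.01 − 0.6376)/(1.5683 − 0.6376) = 0.3724/0.9307 = 0.4002
Terminal stock prices: S_uu = 282.9, S_ud = 115, S_dd = 46.76
Terminal payoffs (K − S): max(-162.9, 0) = 0, max(5, 0) = 5, max(73.24, 0) = 73.24
Node u (S = 180.4): V_u = e^(−0.01)·[0.4002·0.0000 + 0.5998·5.0000] = 2.9694
Node d (S = 73.33): V_d = e^(−0.01)·[0.4002·5.0000 + 0.5998·73.2445] = 45.4787
Node 0 (S = 115): V_0 = e^(−0.01)·[0.4002·2.9694 + 0.5998·45.4787] = 28.1849

$28.18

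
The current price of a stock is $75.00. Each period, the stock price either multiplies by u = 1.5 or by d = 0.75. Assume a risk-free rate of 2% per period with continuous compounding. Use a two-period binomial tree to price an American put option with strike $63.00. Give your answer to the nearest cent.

Risk-neutral probability p = (e^0.02 − 0.75)/(1.5 − 0.75) = 0.2702/0.7500 = 0.3603
Terminal stock prices: S_uu = 168.8, S_ud = 84.38, S_dd = 42.19
Terminal payoffs (K − S): max(-105.8, 0) = 0, max(-21.38, 0) = 0, max(20.81, 0) = 20.81
Node u (S = 112.5): continuation = e^(−0.02)·[0.3603·0.0000 + 0.6397·0.0000] = 0.0000; exercise value = 0.0000 ≤ continuation, so V_u = 0.0000
Node d (S = 56.25): continuation = e^(−0.02)·[0.3603·0.0000 + 0.6397·20.8125] = 13.0508; exercise value = 6.7500 ≤ continuation, so V_d = 13.0508
Node 0 (S = 75): continuation = e^(−0.02)·[0.3603·0.0000 + 0.6397·13.0508] = 8.1837; exercise value = 0.0000 ≤ continuation, so V_0 = 8.1837

$8.18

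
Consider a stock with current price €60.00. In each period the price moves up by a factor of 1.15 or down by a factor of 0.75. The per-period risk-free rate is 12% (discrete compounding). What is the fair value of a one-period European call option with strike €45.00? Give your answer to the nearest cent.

Risk-neutral probability p = (1 + 0.12 − 0.75)/(1.15 − 0.75) = 0.3700/0.4000 = 0.9250
Terminal stock prices: S_u = 69, S_d = 45
Terminal payoffs (S − K): max(24, 0) = 24, max(0, 0) = 0
Node 0 (S = 60): V_0 = 1/1.12·[0.9250·24.0000 + 0.0750·0.0000] = 19.8214

€19.82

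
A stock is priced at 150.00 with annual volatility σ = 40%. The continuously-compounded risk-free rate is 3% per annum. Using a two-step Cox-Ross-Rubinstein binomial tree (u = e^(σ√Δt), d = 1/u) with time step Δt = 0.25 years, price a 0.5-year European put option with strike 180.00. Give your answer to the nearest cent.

36.80

CRR parameters: u = e^(σ√Δt) = e^(0.4·√0.25) = 1.2214, d = 1/u = 0.8187
Per-period rate: rΔt = 0.03·0.25 = 0.0075, so R = e^0.0075 = 1.0075
Risk-neutral probability p = (e^0.0075 − 0.8187)/(1.2214 − 0.8187) = 0.1888/0.4027 = 0.4689
Terminal stock prices: S_uu = 223.8, S_ud = 150, S_dd = 100.5
Terminal payoffs (K − S): max(-43.77, 0) = 0, max(30, 0) = 30, max(79.45, 0) = 79.45
Node u (S = 183.2): V_u = e^(−0.0075)·[0.4689·0.0000 + 0.5311·30.0000] = 15.8151
Node d (S = 122.8): V_d = e^(−0.0075)·[0.4689·30.0000 + 0.5311·79.4520] = 55.8454
Node 0 (S = 150): V_0 = e^(−0.0075)·[0.4689·15.8151 + 0.5311·55.8454] = 36.7997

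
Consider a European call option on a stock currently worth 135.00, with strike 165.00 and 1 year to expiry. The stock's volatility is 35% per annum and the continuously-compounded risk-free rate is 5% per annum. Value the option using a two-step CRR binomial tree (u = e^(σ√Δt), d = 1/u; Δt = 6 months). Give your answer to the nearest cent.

CRR parameters: u = e^(σ√Δt) = e^(0.35·√0.5) = 1.2808, d = 1/u = 0.7808
Per-period rate: rΔt = 0.05·0.5 = 0.025, so R = e^0.025 = 1.0253
Risk-neutral probability p = (e^0.025 − 0.7808)/(1.2808 − 0.7808) = 0.2446/0.5000 = 0.4891
Terminal stock prices: S_uu = 221.5, S_ud = 135, S_dd = 82.29
Terminal payoffs (S − K): max(56.46, 0) = 56.46, max(-30, 0) = 0, max(-82.71, 0) = 0
Node u (S = 172.9): V_u = e^(−0.025)·[0.4891·56.4617 + 0.5109·0.0000] = 26.9318
Node d (S = 105.4): V_d = e^(−0.025)·[0.4891·0.0000 + 0.5109·0.0000] = 0.0000
Node 0 (S = 135): V_0 = e^(−0.025)·[0.4891·26.9318 + 0.5109·0.0000] = 12.8463

12.85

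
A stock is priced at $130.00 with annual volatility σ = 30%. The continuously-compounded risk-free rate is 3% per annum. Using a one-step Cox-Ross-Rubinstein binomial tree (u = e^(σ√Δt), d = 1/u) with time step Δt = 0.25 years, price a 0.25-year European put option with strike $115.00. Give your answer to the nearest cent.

CRR parameters: u = e^(σ√Δt) = e^(0.3·√0.25) = 1.1618, d = 1/u = 0.8607
Per-period rate: rΔt = 0.03·0.25 = 0.0075, so R = e^0.0075 = 1.0075
Risk-neutral probability p = (e^0.0075 − 0.8607)/(1.1618 − 0.8607) = 0.1468/0.3011 = 0.4876
Terminal stock prices: S_u = 151, S_d = 111.9
Terminal payoffs (K − S): max(-36.04, 0) = 0, max(3.108, 0) = 3.108
Node 0 (S = 130): V_0 = e^(−0.0075)·[0.4876·0.0000 + 0.5124·3.1080] = 1.5807

$1.58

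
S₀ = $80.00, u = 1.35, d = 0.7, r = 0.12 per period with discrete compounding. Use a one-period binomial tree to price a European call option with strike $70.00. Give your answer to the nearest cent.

$21.92

Risk-neutral probability p = (1 + 0.12 − 0.7)/(1.35 − 0.7) = 0.4200/0.6500 = 0.6462
Terminal stock prices: S_u = 108, S_d = 56
Terminal payoffs (S − K): max(38, 0) = 38, max(-14, 0) = 0
Node 0 (S = 80): V_0 = 1/1.12·[0.6462·38.0000 + 0.3538·0.0000] = 21.9231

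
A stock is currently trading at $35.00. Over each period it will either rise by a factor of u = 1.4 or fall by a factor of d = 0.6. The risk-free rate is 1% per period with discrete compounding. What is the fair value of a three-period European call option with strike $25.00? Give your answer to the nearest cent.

Risk-neutral probability p = (1 + 0.01 − 0.6)/(1.4 − 0.6) = 0.4100/0.8000 = 0.5125
Terminal stock prices: S_uuu = 96.04, S_uud = 41.16, S_udd = 17.64, S_ddd = 7.56
Terminal payoffs (S − K): max(71.04, 0) = 71.04, max(16.16, 0) = 16.16, max(-7.36, 0) = 0, max(-17.44, 0) = 0
Node uu (S = 68.6): V_uu = 1/1.01·[0.5125·71.0400 + 0.4875·16.1600] = 43.8475
Node ud (S = 29.4): V_ud = 1/1.01·[0.5125·16.1600 + 0.4875·0.0000] = 8.2000
Node dd (S = 12.6): V_dd = 1/1.01·[0.5125·0.0000 + 0.4875·0.0000] = 0.0000
Node u (S = 49): V_u = 1/1.01·[0.5125·43.8475 + 0.4875·8.2000] = 26.2073
Node d (S = 21): V_d = 1/1.01·[0.5125·8.2000 + 0.4875·0.0000] = 4.1609
Node 0 (S = 35): V_0 = 1/1.01·[0.5125·26.2073 + 0.4875·4.1609] = 15.3066

$15.31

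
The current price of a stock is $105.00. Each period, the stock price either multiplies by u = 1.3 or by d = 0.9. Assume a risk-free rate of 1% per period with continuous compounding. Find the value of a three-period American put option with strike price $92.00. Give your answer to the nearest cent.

$5.71

Risk-neutral probability p = (e^0.01 − 0.9)/(1.3 − 0.9) = 0.1101/0.4000 = 0.2751
Terminal stock prices: S_uuu = 230.7, S_uud = 159.7, S_udd = 110.6, S_ddd = 76.55
Terminal payoffs (K − S): max(-138.7, 0) = 0, max(-67.71, 0) = 0, max(-18.57, 0) = 0, max(15.45, 0) = 15.45
Node uu (S = 177.5): continuation = e^(−0.01)·[0.2751·0.0000 + 0.7249·0.0000] = 0.0000; exercise value = 0.0000 ≤ continuation, so V_uu = 0.0000
Node ud (S = 122.9): continuation = e^(−0.01)·[0.2751·0.0000 + 0.7249·0.0000] = 0.0000; exercise value = 0.0000 ≤ continuation, so V_ud = 0.0000
Node dd (S = 85.05): continuation = e^(−0.01)·[0.2751·0.0000 + 0.7249·15.4550] = 11.0915; exercise value = 6.9500 ≤ continuation, so V_dd = 11.0915
Node u (S = 136.5): continuation = e^(−0.01)·[0.2751·0.0000 + 0.7249·0.0000] = 0.0000; exercise value = 0.0000 ≤ continuation, so V_u = 0.0000
Node d (S = 94.5): continuation = e^(−0.01)·[0.2751·0.0000 + 0.7249·11.0915] = 7.9599; exercise value = 0.0000 ≤ continuation, so V_d = 7.9599
Node 0 (S = 105): continuation = e^(−0.01)·[0.2751·0.0000 + 0.7249·7.9599] = 5.7125; exercise value = 0.0000 ≤ continuation, so V_0 = 5.7125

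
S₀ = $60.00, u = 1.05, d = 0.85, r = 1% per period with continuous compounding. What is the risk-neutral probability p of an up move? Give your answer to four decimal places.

p = 0.8003

Risk-neutral probability p = (e^0.01 − 0.85)/(1.05 − 0.85) = 0.1601/0.2000 = 0.8003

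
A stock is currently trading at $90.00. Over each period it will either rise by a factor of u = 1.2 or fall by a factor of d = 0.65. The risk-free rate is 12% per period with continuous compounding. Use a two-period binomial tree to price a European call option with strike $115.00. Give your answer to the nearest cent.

$8.66

Risk-neutral probability p = (e^0.12 − 0.65)/(1.2 − 0.65) = 0.4775/0.5500 = 0.8682
Terminal stock prices: S_uu = 129.6, S_ud = 70.2, S_dd = 38.03
Terminal payoffs (S − K): max(14.6, 0) = 14.6, max(-44.8, 0) = 0, max(-76.97, 0) = 0
Node u (S = 108): V_u = e^(−0.12)·[0.8682·14.6000 + 0.1318·0.0000] = 11.2420
Node d (S = 58.5): V_d = e^(−0.12)·[0.8682·0.0000 + 0.1318·0.0000] = 0.0000
Node 0 (S = 90): V_0 = e^(−0.12)·[0.8682·11.2420 + 0.1318·0.0000] = 8.6564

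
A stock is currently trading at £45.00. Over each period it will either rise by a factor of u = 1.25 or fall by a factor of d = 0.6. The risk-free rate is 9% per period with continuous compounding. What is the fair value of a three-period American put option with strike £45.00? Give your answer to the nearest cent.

Risk-neutral probability p = (e^0.09 − 0.6)/(1.25 − 0.6) = 0.4942/0.6500 = 0.7603
Terminal stock prices: S_uuu = 87.89, S_uud = 42.19, S_udd = 20.25, S_ddd = 9.72
Terminal payoffs (K − S): max(-42.89, 0) = 0, max(2.812, 0) = 2.812, max(24.75, 0) = 24.75, max(35.28, 0) = 35.28
Node uu (S = 70.31): continuation = e^(−0.09)·[0.7603·0.0000 + 0.2397·2.8125] = 0.6162; exercise value = 0.0000 ≤ continuation, so V_uu = 0.6162
Node ud (S = 33.75): continuation = e^(−0.09)·[0.7603·2.8125 + 0.2397·24.7500] = 7.3769; exercise value = 11.2500 > continuation, so V_ud = 11.2500 (exercise)
Node dd (S = 16.2): continuation = e^(−0.09)·[0.7603·24.7500 + 0.2397·35.2800] = 24.9269; exercise value = 28.8000 > continuation, so V_dd = 28.8000 (exercise)
Node u (S = 56.25): continuation = e^(−0.09)·[0.7603·0.6162 + 0.2397·11.2500] = 2.8930; exercise value = 0.0000 ≤ continuation, so V_u = 2.8930
Node d (S = 27): continuation = e^(−0.09)·[0.7603·11.2500 + 0.2397·28.8000] = 14.1269; exercise value = 18.0000 > continuation, so V_d = 18.0000 (exercise)
Node 0 (S = 45): continuation = e^(−0.09)·[0.7603·2.8930 + 0.2397·18.0000] = 5.9539; exercise value = 0.0000 ≤ continuation, so V_0 = 5.9539

£5.95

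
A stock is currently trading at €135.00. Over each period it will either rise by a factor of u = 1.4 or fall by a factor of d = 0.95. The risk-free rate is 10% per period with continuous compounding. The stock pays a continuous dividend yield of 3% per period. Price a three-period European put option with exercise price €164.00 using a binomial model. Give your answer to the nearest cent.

Per-period risk-free factor R = e^0.1 = 1.1052; dividend-adjusted growth = e^(0.1−0.03) = 1.0725.
Risk-neutral probability p = (1.0725 − 0.95)/(1.4 − 0.95) = 0.1225/0.4500 = 0.2722
Terminal stock prices: S_uuu = 370.4, S_uud = 251.4, S_udd = 170.6, S_ddd = 115.7
Terminal payoffs (K − S): max(-206.4, 0) = 0, max(-87.37, 0) = 0, max(-6.572, 0) = 0, max(48.25, 0) = 48.25
Node uu (S = 264.6): V_uu = e^(−0.1)·[0.2722·0.0000 + 0.7278·0.0000] = 0.0000
Node ud (S = 179.5): V_ud = e^(−0.1)·[0.2722·0.0000 + 0.7278·0.0000] = 0.0000
Node dd (S = 121.8): V_dd = e^(−0.1)·[0.2722·0.0000 + 0.7278·48.2544] = 31.7757
Node u (S = 189): V_u = e^(−0.1)·[0.2722·0.0000 + 0.7278·0.0000] = 0.0000
Node d (S = 128.2): V_d = e^(−0.1)·[0.2722·0.0000 + 0.7278·31.7757] = 20.9244
Node 0 (S = 135): V_0 = e^(−0.1)·[0.2722·0.0000 + 0.7278·20.9244] = 13.7788

€13.78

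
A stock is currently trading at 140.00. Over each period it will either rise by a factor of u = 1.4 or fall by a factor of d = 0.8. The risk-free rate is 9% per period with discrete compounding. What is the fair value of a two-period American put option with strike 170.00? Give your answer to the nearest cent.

30.27

Risk-neutral probability p = (1 + 0.09 − 0.8)/(1.4 − 0.8) = 0.2900/0.6000 = 0.4833
Terminal stock prices: S_uu = 274.4, S_ud = 156.8, S_dd = 89.6
Terminal payoffs (K − S): max(-104.4, 0) = 0, max(13.2, 0) = 13.2, max(80.4, 0) = 80.4
Node u (S = 196): continuation = 1/1.09·[0.4833·0.0000 + 0.5167·13.2000] = 6.2569; exercise value = 0.0000 ≤ continuation, so V_u = 6.2569
Node d (S = 112): continuation = 1/1.09·[0.4833·13.2000 + 0.5167·80.4000] = 43.9633; exercise value = 58.0000 > continuation, so V_d = 58.0000 (exercise)
Node 0 (S = 140): continuation = 1/1.09·[0.4833·6.2569 + 0.5167·58.0000] = 30.2668; exercise value = 30.0000 ≤ continuation, so V_0 = 30.2668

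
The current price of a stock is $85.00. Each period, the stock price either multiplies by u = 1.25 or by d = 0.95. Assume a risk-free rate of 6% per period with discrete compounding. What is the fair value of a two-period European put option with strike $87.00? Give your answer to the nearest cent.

Risk-neutral probability p = (1 + 0.06 − 0.95)/(1.25 − 0.95) = 0.1100/0.3000 = 0.3667
Terminal stock prices: S_uu = 132.8, S_ud = 100.9, S_dd = 76.71
Terminal payoffs (K − S): max(-45.81, 0) = 0, max(-13.94, 0) = 0, max(10.29, 0) = 10.29
Node u (S = 106.2): V_u = 1/1.06·[0.3667·0.0000 + 0.6333·0.0000] = 0.0000
Node d (S = 80.75): V_d = 1/1.06·[0.3667·0.0000 + 0.6333·10.2875] = 6.1466
Node 0 (S = 85): V_0 = 1/1.06·[0.3667·0.0000 + 0.6333·6.1466] = 3.6725

$3.67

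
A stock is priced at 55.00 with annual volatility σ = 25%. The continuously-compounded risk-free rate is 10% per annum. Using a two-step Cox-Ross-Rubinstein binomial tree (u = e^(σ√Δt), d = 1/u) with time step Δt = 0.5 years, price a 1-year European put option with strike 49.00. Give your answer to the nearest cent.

CRR parameters: u = e^(σ√Δt) = e^(0.25·√0.5) = 1.1934, d = 1/u = 0.8380
Per-period rate: rΔt = 0.1·0.5 = 0.05, so R = e^0.05 = 1.0513
Risk-neutral probability p = (e^0.05 − 0.8380)/(1.1934 − 0.8380) = 0.2133/0.3554 = 0.6002
Terminal stock prices: S_uu = 78.33, S_ud = 55, S_dd = 38.62
Terminal payoffs (K − S): max(-29.33, 0) = 0, max(-6, 0) = 0, max(10.38, 0) = 10.38
Node u (S = 65.64): V_u = e^(−0.05)·[0.6002·0.0000 + 0.3998·0.0000] = 0.0000
Node d (S = 46.09): V_d = e^(−0.05)·[0.6002·0.0000 + 0.3998·10.3796] = 3.9475
Node 0 (S = 55): V_0 = e^(−0.05)·[0.6002·0.0000 + 0.3998·3.9475] = 1.5013

1.50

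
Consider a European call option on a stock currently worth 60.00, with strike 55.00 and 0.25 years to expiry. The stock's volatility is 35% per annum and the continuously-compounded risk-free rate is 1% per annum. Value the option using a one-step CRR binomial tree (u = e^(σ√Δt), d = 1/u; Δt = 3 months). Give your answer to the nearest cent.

CRR parameters: u = e^(σ√Δt) = e^(0.35·√0.25) = 1.1912, d = 1/u = 0.8395
Per-period rate: rΔt = 0.01·0.25 = 0.0025, so R = e^0.0025 = 1.0025
Risk-neutral probability p = (e^0.0025 − 0.8395)/(1.1912 − 0.8395) = 0.1630/0.3518 = 0.4635
Terminal stock prices: S_u = 71.47, S_d = 50.37
Terminal payoffs (S − K): max(16.47, 0) = 16.47, max(-4.633, 0) = 0
Node 0 (S = 60): V_0 = e^(−0.0025)·[0.4635·16.4748 + 0.5365·0.0000] = 7.6166

7.62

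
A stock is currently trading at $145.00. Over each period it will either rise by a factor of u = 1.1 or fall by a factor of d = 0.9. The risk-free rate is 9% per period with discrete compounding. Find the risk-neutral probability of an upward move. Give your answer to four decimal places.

p = 0.9500

Risk-neutral probability p = (1 + 0.09 − 0.9)/(1.1 − 0.9) = 0.1900/0.2000 = 0.9500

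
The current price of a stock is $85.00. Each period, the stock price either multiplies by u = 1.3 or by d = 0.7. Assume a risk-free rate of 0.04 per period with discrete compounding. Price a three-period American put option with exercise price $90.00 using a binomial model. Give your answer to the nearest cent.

$16.10

Risk-neutral probability p = (1 + 0.04 − 0.7)/(1.3 − 0.7) = 0.3400/0.6000 = 0.5667
Terminal stock prices: S_uuu = 186.7, S_uud = 100.6, S_udd = 54.14, S_ddd = 29.15
Terminal payoffs (K − S): max(-96.75, 0) = 0, max(-10.55, 0) = 0, max(35.86, 0) = 35.86, max(60.85, 0) = 60.85
Node uu (S = 143.7): continuation = 1/1.04·[0.5667·0.0000 + 0.4333·0.0000] = 0.0000; exercise value = 0.0000 ≤ continuation, so V_uu = 0.0000
Node ud (S = 77.35): continuation = 1/1.04·[0.5667·0.0000 + 0.4333·35.8550] = 14.9396; exercise value = 12.6500 ≤ continuation, so V_ud = 14.9396
Node dd (S = 41.65): continuation = 1/1.04·[0.5667·35.8550 + 0.4333·60.8450] = 44.8885; exercise value = 48.3500 > continuation, so V_dd = 48.3500 (exercise)
Node u (S = 110.5): continuation = 1/1.04·[0.5667·0.0000 + 0.4333·14.9396] = 6.2248; exercise value = 0.0000 ≤ continuation, so V_u = 6.2248
Node d (S = 59.5): continuation = 1/1.04·[0.5667·14.9396 + 0.4333·48.3500] = 28.2860; exercise value = 30.5000 > continuation, so V_d = 30.5000 (exercise)
Node 0 (S = 85): continuation = 1/1.04·[0.5667·6.2248 + 0.4333·30.5000] = 16.1001; exercise value = 5.0000 ≤ continuation, so V_0 = 16.1001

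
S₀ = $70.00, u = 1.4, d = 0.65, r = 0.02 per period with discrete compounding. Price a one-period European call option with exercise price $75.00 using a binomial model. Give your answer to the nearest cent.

$11.12

Risk-neutral probability p = (1 + 0.02 − 0.65)/(1.4 − 0.65) = 0.3700/0.7500 = 0.4933
Terminal stock prices: S_u = 98, S_d = 45.5
Terminal payoffs (S − K): max(23, 0) = 23, max(-29.5, 0) = 0
Node 0 (S = 70): V_0 = 1/1.02·[0.4933·23.0000 + 0.5067·0.0000] = 11.1242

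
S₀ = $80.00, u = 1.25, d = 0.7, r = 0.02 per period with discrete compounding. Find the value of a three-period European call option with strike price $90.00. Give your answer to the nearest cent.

$12.30

Risk-neutral probability p = (1 + 0.02 − 0.7)/(1.25 − 0.7) = 0.3200/0.5500 = 0.5818
Terminal stock prices: S_uuu = 156.2, S_uud = 87.5, S_udd = 49, S_ddd = 27.44
Terminal payoffs (S − K): max(66.25, 0) = 66.25, max(-2.5, 0) = 0, max(-41, 0) = 0, max(-62.56, 0) = 0
Node uu (S = 125): V_uu = 1/1.02·[0.5818·66.2500 + 0.4182·0.0000] = 37.7897
Node ud (S = 70): V_ud = 1/1.02·[0.5818·0.0000 + 0.4182·0.0000] = 0.0000
Node dd (S = 39.2): V_dd = 1/1.02·[0.5818·0.0000 + 0.4182·0.0000] = 0.0000
Node u (S = 100): V_u = 1/1.02·[0.5818·37.7897 + 0.4182·0.0000] = 21.5556
Node d (S = 56): V_d = 1/1.02·[0.5818·0.0000 + 0.4182·0.0000] = 0.0000
Node 0 (S = 80): V_0 = 1/1.02·[0.5818·21.5556 + 0.4182·0.0000] = 12.2955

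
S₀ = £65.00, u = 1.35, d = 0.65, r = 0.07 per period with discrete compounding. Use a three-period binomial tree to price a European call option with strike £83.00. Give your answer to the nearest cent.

£13.56

Risk-neutral probability p = (1 + 0.07 − 0.65)/(1.35 − 0.65) = 0.4200/0.7000 = 0.6000
Terminal stock prices: S_uuu = 159.9, S_uud = 77, S_udd = 37.07, S_ddd = 17.85
Terminal payoffs (S − K): max(76.92, 0) = 76.92, max(-5.999, 0) = 0, max(-45.93, 0) = 0, max(-65.15, 0) = 0
Node uu (S = 118.5): V_uu = 1/1.07·[0.6000·76.9244 + 0.4000·0.0000] = 43.1352
Node ud (S = 57.04): V_ud = 1/1.07·[0.6000·0.0000 + 0.4000·0.0000] = 0.0000
Node dd (S = 27.46): V_dd = 1/1.07·[0.6000·0.0000 + 0.4000·0.0000] = 0.0000
Node u (S = 87.75): V_u = 1/1.07·[0.6000·43.1352 + 0.4000·0.0000] = 24.1879
Node d (S = 42.25): V_d = 1/1.07·[0.6000·0.0000 + 0.4000·0.0000] = 0.0000
Node 0 (S = 65): V_0 = 1/1.07·[0.6000·24.1879 + 0.4000·0.0000] = 13.5633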